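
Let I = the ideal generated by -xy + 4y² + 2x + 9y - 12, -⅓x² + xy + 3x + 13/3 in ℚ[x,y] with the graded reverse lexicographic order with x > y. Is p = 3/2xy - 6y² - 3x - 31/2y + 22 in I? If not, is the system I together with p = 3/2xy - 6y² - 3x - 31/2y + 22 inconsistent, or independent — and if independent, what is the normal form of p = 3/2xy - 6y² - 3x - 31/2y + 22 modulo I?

Adjoining 3/2xy - 6y² - 3x - 31/2y + 22 makes the ideal the whole ring: the system is inconsistent.

First compute the reduced Gröbner basis of I by Buchberger's algorithm.
f_1 = -xy + 4y² + 2x + 9y - 12, LT = xy.
f_2 = -⅓x² + xy + 3x + 13/3, LT = x².

S(f_1,f_2): lcm = x²y. S = -xy² - 2x² + 12x + 13y.
  reduce S modulo (f_1, f_2):
  remainder -4y³ - 41y² - 22x - 47y + 70 ≠ 0; add h_3 = -4y³ - 41y² - 22x - 47y + 70 to the basis.

The other S-polynomials (S(f_1,h_3), S(f_2,h_3)) all reduce to 0 modulo the current basis, so we have a Gröbner basis.
Inter-reduce: drop elements whose leading term is divisible by another's, tail-reduce, and make monic.
Reduced Gröbner basis: {y³ + 41/4y² + 11/2x + 47/4y - 35/2, x² - 12y² - 15x - 27y + 23, xy - 4y² - 2x - 9y + 12}.
Label its elements g_1 = y³ + 41/4y² + 11/2x + 47/4y - 35/2, g_2 = x² - 12y² - 15x - 27y + 23, g_3 = xy - 4y² - 2x - 9y + 12.

Reduce p = 3/2xy - 6y² - 3x - 31/2y + 22 modulo G:
  leading term xy: subtract (3/2)·g_3 from 3/2xy - 6y² - 3x - 31/2y + 22 → -2y + 4
  leading term y: no divisor's leading term divides it; move -2y to the remainder.
  leading term 1: no divisor's leading term divides it; move 4 to the remainder.
  normal form = -2y + 4.
The normal form is nonzero, so p ∉ I. Since p minus its normal form lies in I, I + (p) = I + (r) where r = -2y + 4; decide whether this ideal is the whole ring.
Run Buchberger on G together with r (pairs among the g_i already reduce to 0 since G is a Gröbner basis):
g_1 = y³ + 41/4y² + 11/2x + 47/4y - 35/2, LT = y³.
g_2 = x² - 12y² - 15x - 27y + 23, LT = x².
g_3 = xy - 4y² - 2x - 9y + 12, LT = xy.
r = -2y + 4, LT = y.

S(g_1,r): lcm = y³. S = 49/4y² + 11/2x + 47/4y - 35/2.
  reduce S modulo (g_1, g_2, g_3, r):
  remainder 11/2x + 55 ≠ 0; add m_5 = 11/2x + 55 to the basis.

S(g_3,r): lcm = xy. S = -4y² - 9y + 12.
  reduce S modulo (g_1, g_2, g_3, r, m_5):
  remainder -22 ≠ 0; add m_6 = -22 to the basis.

The other S-polynomials (S(g_1,g_2), S(g_1,g_3), S(g_2,g_3), S(g_2,r), S(g_1,m_5), S(g_2,m_5), S(g_3,m_5), S(r,m_5), S(g_1,m_6), S(g_2,m_6), S(g_3,m_6), S(r,m_6), S(m_5,m_6)) all reduce to 0 modulo the current basis, so we have a Gröbner basis.
Inter-reduce: drop elements whose leading term is divisible by another's, tail-reduce, and make monic.
Reduced Gröbner basis: {1}.
The reduced Gröbner basis of I + (p) is {1}: the ideal is the whole ring, so the enlarged system has no common solution — adjoining p is inconsistent.

Ideal membership is decidable via reduction modulo a Gröbner basis.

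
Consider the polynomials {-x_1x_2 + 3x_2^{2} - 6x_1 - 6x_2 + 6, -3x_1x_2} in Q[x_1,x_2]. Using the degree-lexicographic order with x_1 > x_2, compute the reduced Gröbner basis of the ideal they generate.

f_1 = -x_1x_2 + 3x_2^{2} - 6x_1 - 6x_2 + 6, LT = x_1x_2.
f_2 = -3x_1x_2, LT = x_1x_2.

S(f_1,f_2): lcm = x_1x_2. S = -3x_2^{2} + 6x_1 + 6x_2 - 6.
  leading term x_2^{2}: no divisor's leading term divides it; move -3x_2^{2} to the remainder.
  leading term x_1: no divisor's leading term divides it; move 6x_1 to the remainder.
  leading term x_2: no divisor's leading term divides it; move 6x_2 to the remainder.
  leading term 1: no divisor's leading term divides it; move -6 to the remainder.
  remainder -3x_2^{2} + 6x_1 + 6x_2 - 6 ≠ 0; add g_3 = -3x_2^{2} + 6x_1 + 6x_2 - 6 to the basis.

S(f_1,g_3): lcm = x_1x_2^{2}. S = -3x_2^{3} + 2x_1^{2} + 8x_1x_2 + 6x_2^{2} - 2x_1 - 6x_2.
  leading term x_2^{3}: subtract (x_2)·g_3 from -3x_2^{3} + 2x_1^{2} + 8x_1x_2 + 6x_2^{2} - 2x_1 - 6x_2 → 2x_1^{2} + 2x_1x_2 - 2x_1
  leading term x_1^{2}: no divisor's leading term divides it; move 2x_1^{2} to the remainder.
  leading term x_1x_2: subtract (-2)·f_1 from 2x_1x_2 - 2x_1 → 6x_2^{2} - 14x_1 - 12x_2 + 12
  leading term x_2^{2}: subtract (-2)·g_3 from 6x_2^{2} - 14x_1 - 12x_2 + 12 → -2x_1
  leading term x_1: no divisor's leading term divides it; move -2x_1 to the remainder.
  remainder 2x_1^{2} - 2x_1 ≠ 0; add g_4 = 2x_1^{2} - 2x_1 to the basis.

S(f_2,g_3): lcm = x_1x_2^{2}. S = 2x_1^{2} + 2x_1x_2 - 2x_1.
  leading term x_1^{2}: subtract (1)·g_4 from 2x_1^{2} + 2x_1x_2 - 2x_1 → 2x_1x_2
  leading term x_1x_2: subtract (-2)·f_1 from 2x_1x_2 → 6x_2^{2} - 12x_1 - 12x_2 + 12
  leading term x_2^{2}: subtract (-2)·g_3 from 6x_2^{2} - 12x_1 - 12x_2 + 12 → 0
  remainder 0.

S(f_1,g_4): lcm = x_1^{2}x_2. S = -3x_1x_2^{2} + 6x_1^{2} + 7x_1x_2 - 6x_1.
  leading term x_1x_2^{2}: subtract (3x_2)·f_1 from -3x_1x_2^{2} + 6x_1^{2} + 7x_1x_2 - 6x_1 → -9x_2^{3} + 6x_1^{2} + 25x_1x_2 + 18x_2^{2} - 6x_1 - 18x_2
  leading term x_2^{3}: subtract (3x_2)·g_3 from -9x_2^{3} + 6x_1^{2} + 25x_1x_2 + 18x_2^{2} - 6x_1 - 18x_2 → 6x_1^{2} + 7x_1x_2 - 6x_1
  leading term x_1^{2}: subtract (3)·g_4 from 6x_1^{2} + 7x_1x_2 - 6x_1 → 7x_1x_2
  leading term x_1x_2: subtract (-7)·f_1 from 7x_1x_2 → 21x_2^{2} - 42x_1 - 42x_2 + 42
  leading term x_2^{2}: subtract (-7)·g_3 from 21x_2^{2} - 42x_1 - 42x_2 + 42 → 0
  remainder 0.

S(f_2,g_4): lcm = x_1^{2}x_2. S = x_1x_2.
  leading term x_1x_2: subtract (-1)·f_1 from x_1x_2 → 3x_2^{2} - 6x_1 - 6x_2 + 6
  leading term x_2^{2}: subtract (-1)·g_3 from 3x_2^{2} - 6x_1 - 6x_2 + 6 → 0
  remainder 0.

S(g_3,g_4): leading monomials are coprime, so the S-polynomial reduces to 0 (Buchberger's first criterion).
Every S-polynomial of the final basis reduces to 0, so we have a Gröbner basis.
Inter-reduce: drop elements whose leading term is divisible by another's, tail-reduce, and make monic.

G = {x_1^{2} - x_1, x_1x_2, x_2^{2} - 2x_1 - 2x_2 + 2}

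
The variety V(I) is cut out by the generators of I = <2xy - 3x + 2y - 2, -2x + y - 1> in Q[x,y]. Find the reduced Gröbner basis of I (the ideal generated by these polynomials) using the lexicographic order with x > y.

Buchberger's algorithm terminates because the ascending chain of leading-term ideals stabilizes.

f_1 = 2xy - 3x + 2y - 2, LT = xy.
f_2 = -2x + y - 1, LT = x.

S(f_1,f_2): lcm = xy. S = -3/2x + 1/2y^2 + 1/2y - 1.
  leading term x: subtract (3/4)·f_2 from -3/2x + 1/2y^2 + 1/2y - 1 → 1/2y^2 - 1/4y - 1/4
  leading term y^2: no divisor's leading term divides it; move 1/2y^2 to the remainder.
  leading term y: no divisor's leading term divides it; move -1/4y to the remainder.
  leading term 1: no divisor's leading term divides it; move -1/4 to the remainder.
  remainder 1/2y^2 - 1/4y - 1/4 ≠ 0; add g_3 = 1/2y^2 - 1/4y - 1/4 to the basis.

The other S-polynomials (S(f_1,g_3), S(f_2,g_3)) all reduce to 0 modulo the current basis, so we have a Gröbner basis.
Inter-reduce: drop elements whose leading term is divisible by another's, tail-reduce, and make monic.

G = {x - 1/2y + 1/2, y^2 - 1/2y - 1/2}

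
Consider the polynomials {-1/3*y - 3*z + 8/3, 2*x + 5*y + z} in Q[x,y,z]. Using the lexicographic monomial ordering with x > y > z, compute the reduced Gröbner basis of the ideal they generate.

G = {x - 22*z + 20, y + 9*z - 8}

f_1 = -1/3*y - 3*z + 8/3, LT = y.
f_2 = 2*x + 5*y + z, LT = x.

The S-polynomials (S(f_1,f_2)) all reduce to 0 modulo the current basis, so we have a Gröbner basis.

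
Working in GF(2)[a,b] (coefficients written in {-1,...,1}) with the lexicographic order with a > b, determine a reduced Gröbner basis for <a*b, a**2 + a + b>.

f_1 = a*b, LT = a*b.
f_2 = a**2 + a + b, LT = a**2.

S(f_1,f_2): lcm = a**2*b. S = a*b + b**2.
  reduce S modulo (f_1, f_2):
  remainder b**2 ≠ 0; add g_3 = b**2 to the basis.

The other S-polynomials (S(f_1,g_3), S(f_2,g_3)) all reduce to 0 modulo the current basis, so we have a Gröbner basis.

G = {a**2 + a + b, a*b, b**2}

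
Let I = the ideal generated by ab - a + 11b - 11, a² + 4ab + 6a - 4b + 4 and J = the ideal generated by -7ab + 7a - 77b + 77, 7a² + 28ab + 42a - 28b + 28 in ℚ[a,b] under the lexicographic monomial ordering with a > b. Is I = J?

Yes, the ideals are equal.

Since reduced Gröbner bases are canonical representatives of ideals under a given ordering, it suffices to compute and compare them.
Buchberger on the first generating set:
f_1 = ab - a + 11b - 11, LT = ab.
f_2 = a² + 4ab + 6a - 4b + 4, LT = a².

S(f_1,f_2): lcm = a²b. S = -a² - 4ab² + 5ab - 11a + 4b² - 4b.
  leading term a²: subtract (-1)·f_2 from -a² - 4ab² + 5ab - 11a + 4b² - 4b → -4ab² + 9ab - 5a + 4b² - 8b + 4
  leading term ab²: subtract (-4b)·f_1 from -4ab² + 9ab - 5a + 4b² - 8b + 4 → 5ab - 5a + 48b² - 52b + 4
  leading term ab: subtract (5)·f_1 from 5ab - 5a + 48b² - 52b + 4 → 48b² - 107b + 59
  leading term b²: no divisor's leading term divides it; move 48b² to the remainder.
  leading term b: no divisor's leading term divides it; move -107b to the remainder.
  leading term 1: no divisor's leading term divides it; move 59 to the remainder.
  remainder 48b² - 107b + 59 ≠ 0; add g_3 = 48b² - 107b + 59 to the basis.

S(f_1,g_3): lcm = ab². S = 59/48ab - 59/48a + 11b² - 11b.
  leading term ab: subtract (59/48)·f_1 from 59/48ab - 59/48a + 11b² - 11b → 11b² - 1177/48b + 649/48
  leading term b²: subtract (11/48)·g_3 from 11b² - 1177/48b + 649/48 → 0
  remainder 0.

S(f_2,g_3): leading monomials are coprime, so the S-polynomial reduces to 0 (Buchberger's first criterion).
Every S-polynomial of the final basis reduces to 0, so we have a Gröbner basis.
Inter-reduce: drop elements whose leading term is divisible by another's, tail-reduce, and make monic.
Reduced Gröbner basis: {a² + 10a - 48b + 48, ab - a + 11b - 11, b² - 107/48b + 59/48}.

Buchberger on the second generating set:
h_1 = -7ab + 7a - 77b + 77, LT = ab.
h_2 = 7a² + 28ab + 42a - 28b + 28, LT = a².

S(h_1,h_2): lcm = a²b. S = -a² - 4ab² + 5ab - 11a + 4b² - 4b.
  leading term a²: subtract (-1/7)·h_2 from -a² - 4ab² + 5ab - 11a + 4b² - 4b → -4ab² + 9ab - 5a + 4b² - 8b + 4
  leading term ab²: subtract (4/7b)·h_1 from -4ab² + 9ab - 5a + 4b² - 8b + 4 → 5ab - 5a + 48b² - 52b + 4
  leading term ab: subtract (-5/7)·h_1 from 5ab - 5a + 48b² - 52b + 4 → 48b² - 107b + 59
  leading term b²: no divisor's leading term divides it; move 48b² to the remainder.
  leading term b: no divisor's leading term divides it; move -107b to the remainder.
  leading term 1: no divisor's leading term divides it; move 59 to the remainder.
  remainder 48b² - 107b + 59 ≠ 0; add k_3 = 48b² - 107b + 59 to the basis.

S(h_1,k_3): lcm = ab². S = 59/48ab - 59/48a + 11b² - 11b.
  leading term ab: subtract (-59/336)·h_1 from 59/48ab - 59/48a + 11b² - 11b → 11b² - 1177/48b + 649/48
  leading term b²: subtract (11/48)·k_3 from 11b² - 1177/48b + 649/48 → 0
  remainder 0.

S(h_2,k_3): leading monomials are coprime, so the S-polynomial reduces to 0 (Buchberger's first criterion).
Every S-polynomial of the final basis reduces to 0, so we have a Gröbner basis.
Inter-reduce: drop elements whose leading term is divisible by another's, tail-reduce, and make monic.
Reduced Gröbner basis: {a² + 10a - 48b + 48, ab - a + 11b - 11, b² - 107/48b + 59/48}.

Same reduced basis, so the two generating sets span the same ideal.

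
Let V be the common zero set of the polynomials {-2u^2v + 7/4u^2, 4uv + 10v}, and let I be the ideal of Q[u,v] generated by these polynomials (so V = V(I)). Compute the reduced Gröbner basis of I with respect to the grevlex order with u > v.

G = {u^2 - 50/7v, uv + 5/2v, v^2 - 7/8v}

The reduced Gröbner basis is the canonical form of the ideal for this ordering.

f_1 = -2u^2v + 7/4u^2, LT = u^2v.
f_2 = 4uv + 10v, LT = uv.

S(f_1,f_2): lcm = u^2v. S = -7/8u^2 - 5/2uv.
  reduce S modulo (f_1, f_2):
  remainder -7/8u^2 + 25/4v ≠ 0; add g_3 = -7/8u^2 + 25/4v to the basis.

S(f_1,g_3): lcm = u^2v. S = -7/8u^2 + 50/7v^2.
  reduce S modulo (f_1, f_2, g_3):
  remainder 50/7v^2 - 25/4v ≠ 0; add g_4 = 50/7v^2 - 25/4v to the basis.

The other S-polynomials (S(f_2,g_3), S(f_1,g_4), S(f_2,g_4), S(g_3,g_4)) all reduce to 0 modulo the current basis, so we have a Gröbner basis.
Inter-reduce: drop elements whose leading term is divisible by another's, tail-reduce, and make monic.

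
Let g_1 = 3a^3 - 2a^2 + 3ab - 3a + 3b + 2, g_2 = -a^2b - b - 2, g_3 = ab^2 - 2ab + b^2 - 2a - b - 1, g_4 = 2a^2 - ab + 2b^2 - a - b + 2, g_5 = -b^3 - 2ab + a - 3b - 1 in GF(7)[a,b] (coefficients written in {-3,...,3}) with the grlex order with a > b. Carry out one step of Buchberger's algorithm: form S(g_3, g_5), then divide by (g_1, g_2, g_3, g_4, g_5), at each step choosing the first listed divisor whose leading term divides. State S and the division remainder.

lcm(LM(g_3), LM(g_5)) = ab^3.
S = (lcm/LT(g_3))·g_3 − (lcm/LT(g_5))·g_5 = -2a^2b - 2ab^2 + b^3 + a^2 + 2ab - b^2 - a - b.
Reduce S modulo (g_1, g_2, g_3, g_4, g_5) in that order:
  leading term a^2b: subtract (2)·g_2 from -2a^2b - 2ab^2 + b^3 + a^2 + 2ab - b^2 - a - b → -2ab^2 + b^3 + a^2 + 2ab - b^2 - a + b - 3
  leading term ab^2: subtract (-2)·g_3 from -2ab^2 + b^3 + a^2 + 2ab - b^2 - a + b - 3 → b^3 + a^2 - 2ab + b^2 + 2a - b + 2
  leading term b^3: subtract (-1)·g_5 from b^3 + a^2 - 2ab + b^2 + 2a - b + 2 → a^2 + 3ab + b^2 + 3a + 3b + 1
  leading term a^2: subtract (-3)·g_4 from a^2 + 3ab + b^2 + 3a + 3b + 1 → 0
The remainder is 0, so this S-polynomial contributes no new basis element.

S(g_3, g_5) = -2a^2b - 2ab^2 + b^3 + a^2 + 2ab - b^2 - a - b; remainder on division = 0.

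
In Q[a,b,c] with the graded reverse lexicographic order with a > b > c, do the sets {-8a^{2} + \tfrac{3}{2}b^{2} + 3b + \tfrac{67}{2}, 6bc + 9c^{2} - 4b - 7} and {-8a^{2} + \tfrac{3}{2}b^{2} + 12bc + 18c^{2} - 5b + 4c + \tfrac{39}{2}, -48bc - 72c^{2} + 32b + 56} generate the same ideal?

No, the ideals differ.

Equality of ideals is decidable: compute both reduced Gröbner bases (unique for the ordering) and check whether they agree.
Buchberger on the first generating set:
f_1 = -8a^{2} + \tfrac{3}{2}b^{2} + 3b + \tfrac{67}{2}, LT = a^{2}.
f_2 = 6bc + 9c^{2} - 4b - 7, LT = bc.

The S-polynomials (S(f_1,f_2)) all reduce to 0 modulo the current basis, so we have a Gröbner basis.
Inter-reduce: drop elements whose leading term is divisible by another's, tail-reduce, and make monic.
Reduced Gröbner basis: {a^{2} - \tfrac{3}{16}b^{2} - \tfrac{3}{8}b - \tfrac{67}{16}, bc + \tfrac{3}{2}c^{2} - \tfrac{2}{3}b - \tfrac{7}{6}}.

Buchberger on the second generating set:
h_1 = -8a^{2} + \tfrac{3}{2}b^{2} + 12bc + 18c^{2} - 5b + 4c + \tfrac{39}{2}, LT = a^{2}.
h_2 = -48bc - 72c^{2} + 32b + 56, LT = bc.

The S-polynomials (S(h_1,h_2)) all reduce to 0 modulo the current basis, so we have a Gröbner basis.
Inter-reduce: drop elements whose leading term is divisible by another's, tail-reduce, and make monic.
Reduced Gröbner basis: {a^{2} - \tfrac{3}{16}b^{2} - \tfrac{3}{8}b - \tfrac{1}{2}c - \tfrac{67}{16}, bc + \tfrac{3}{2}c^{2} - \tfrac{2}{3}b - \tfrac{7}{6}}.

Since the reduced bases disagree, the two ideals are not the same.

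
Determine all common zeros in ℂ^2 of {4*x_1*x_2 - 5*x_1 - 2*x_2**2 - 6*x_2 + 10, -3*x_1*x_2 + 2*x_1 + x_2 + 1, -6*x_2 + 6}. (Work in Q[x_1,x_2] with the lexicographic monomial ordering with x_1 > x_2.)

{(2, 1)}

Compute a lex Gröbner basis by Buchberger's algorithm.
f_1 = 4*x_1*x_2 - 5*x_1 - 2*x_2**2 - 6*x_2 + 10, LT = x_1*x_2.
f_2 = -3*x_1*x_2 + 2*x_1 + x_2 + 1, LT = x_1*x_2.
f_3 = -6*x_2 + 6, LT = x_2.

S(f_1,f_2): lcm = x_1*x_2. S = -7/12*x_1 - 1/2*x_2**2 - 7/6*x_2 + 17/6.
  leading term x_1: no divisor's leading term divides it; move -7/12*x_1 to the remainder.
  leading term x_2**2: subtract (1/12*x_2)·f_3 from -1/2*x_2**2 - 7/6*x_2 + 17/6 → -5/3*x_2 + 17/6
  leading term x_2: subtract (5/18)·f_3 from -5/3*x_2 + 17/6 → 7/6
  leading term 1: no divisor's leading term divides it; move 7/6 to the remainder.
  remainder -7/12*x_1 + 7/6 ≠ 0; add h_4 = -7/12*x_1 + 7/6 to the basis.

The other S-polynomials (S(f_1,f_3), S(f_2,f_3), S(f_1,h_4), S(f_2,h_4), S(f_3,h_4)) all reduce to 0 modulo the current basis, so we have a Gröbner basis.
Inter-reduce: drop elements whose leading term is divisible by another's, tail-reduce, and make monic.
Reduced Gröbner basis: {x_1 - 2, x_2 - 1}.

A lex Gröbner basis eliminates variables successively. Here x_2 - 1 depends only on x_2, with roots {1}; lifting each root through the earlier basis elements recovers the full solutions.
  x_2 = 1: the earlier basis element becomes x_1 - 2 = 0, giving x_1 = 2 — point (2, 1).
Each listed point satisfies every original equation (direct substitution).
Zero-dimensionality of the ideal guarantees finitely many solutions over ℂ.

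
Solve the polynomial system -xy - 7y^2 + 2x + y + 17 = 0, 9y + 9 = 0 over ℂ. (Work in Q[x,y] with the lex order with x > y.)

Compute a lex Gröbner basis by Buchberger's algorithm.
f_1 = -xy + 2x - 7y^2 + y + 17, LT = xy.
f_2 = 9y + 9, LT = y.

S(f_1,f_2): lcm = xy. S = -3x + 7y^2 - y - 17.
  reduce S modulo (f_1, f_2):
  remainder -3x - 9 ≠ 0; add h_3 = -3x - 9 to the basis.

The other S-polynomials (S(f_1,h_3), S(f_2,h_3)) all reduce to 0 modulo the current basis, so we have a Gröbner basis.
Inter-reduce: drop elements whose leading term is divisible by another's, tail-reduce, and make monic.
Reduced Gröbner basis: {x + 3, y + 1}.

Elimination: the polynomial y + 1 lies in the elimination ideal for y, so y ∈ {-1}. For each such y, the remaining basis elements (now univariate) give the rest of the solution.
  y = -1: the earlier basis element becomes x + 3 = 0, giving x = -3 — point (-3, -1).

{(-3, -1)}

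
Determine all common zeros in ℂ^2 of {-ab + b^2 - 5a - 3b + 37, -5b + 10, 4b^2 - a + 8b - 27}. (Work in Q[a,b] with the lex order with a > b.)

Compute a lex Gröbner basis by Buchberger's algorithm.
f_1 = -ab - 5a + b^2 - 3b + 37, LT = ab.
f_2 = -5b + 10, LT = b.
f_3 = -a + 4b^2 + 8b - 27, LT = a.

The S-polynomials (S(f_1,f_2), S(f_1,f_3), S(f_2,f_3)) all reduce to 0 modulo the current basis, so we have a Gröbner basis.
Inter-reduce: drop elements whose leading term is divisible by another's, tail-reduce, and make monic.
Reduced Gröbner basis: {a - 5, b - 2}.

Since the basis is lex-ordered, b - 2 is univariate in b. Its roots are {2}. Back-substituting each root into the other basis elements fixes the other coordinates.
  b = 2: the earlier basis element becomes a - 5 = 0, giving a = 5 — point (5, 2).
Each listed point satisfies every original equation (direct substitution).

{(5, 2)}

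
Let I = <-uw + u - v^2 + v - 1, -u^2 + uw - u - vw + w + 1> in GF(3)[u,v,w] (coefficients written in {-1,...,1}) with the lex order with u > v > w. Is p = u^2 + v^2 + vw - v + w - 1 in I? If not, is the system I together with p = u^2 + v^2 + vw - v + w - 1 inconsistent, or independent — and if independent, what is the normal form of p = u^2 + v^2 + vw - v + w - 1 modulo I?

u^2 + v^2 + vw - v + w - 1 is independent of I; its normal form modulo I is -w - 1.

First compute the reduced Gröbner basis of I by Buchberger's algorithm.
f_1 = -uw + u - v^2 + v - 1, LT = uw.
f_2 = -u^2 + uw - u - vw + w + 1, LT = u^2.

S(f_1,f_2): lcm = u^2w. S = -u^2 + uv^2 - uv + uw^2 - uw + u - vw^2 + w^2 + w.
  reduce S modulo (f_1, f_2):
  remainder uv^2 - uv + u - v^2w + v^2 - vw^2 - vw - v + w^2 - w ≠ 0; add h_3 = uv^2 - uv + u - v^2w + v^2 - vw^2 - vw - v + w^2 - w to the basis.

S(f_1,h_3): lcm = uv^2w. S = -uv^2 + uvw - uw + v^4 - v^3 + v^2w^2 - v^2w + v^2 + vw^3 + vw^2 + vw - w^3 + w^2.
  reduce S modulo (f_1, f_2, h_3):
  remainder v^4 + v^3 + v^2w^2 + v^2w + v^2 + vw^3 - w^3 - w^2 - w + 1 ≠ 0; add h_4 = v^4 + v^3 + v^2w^2 + v^2w + v^2 + vw^3 - w^3 - w^2 - w + 1 to the basis.

The other S-polynomials (S(f_2,h_3), S(f_1,h_4), S(f_2,h_4), S(h_3,h_4)) all reduce to 0 modulo the current basis, so we have a Gröbner basis.
Inter-reduce: drop elements whose leading term is divisible by another's, tail-reduce, and make monic.
Reduced Gröbner basis: {u^2 + v^2 + vw - v - w, uv^2 - uv + u - v^2w + v^2 - vw^2 - vw - v + w^2 - w, uw - u + v^2 - v + 1, v^4 + v^3 + v^2w^2 + v^2w + v^2 + vw^3 - w^3 - w^2 - w + 1}.
Label its elements g_1 = u^2 + v^2 + vw - v - w, g_2 = uv^2 - uv + u - v^2w + v^2 - vw^2 - vw - v + w^2 - w, g_3 = uw - u + v^2 - v + 1, g_4 = v^4 + v^3 + v^2w^2 + v^2w + v^2 + vw^3 - w^3 - w^2 - w + 1.

Reduce p = u^2 + v^2 + vw - v + w - 1 modulo G:
  leading term u^2: subtract (1)·g_1 from u^2 + v^2 + vw - v + w - 1 → -w - 1
  leading term w: no divisor's leading term divides it; move -w to the remainder.
  leading term 1: no divisor's leading term divides it; move -1 to the remainder.
  normal form = -w - 1.
The normal form is nonzero, so p ∉ I. Since p minus its normal form lies in I, I + (p) = I + (r) where r = -w - 1; decide whether this ideal is the whole ring.
Run Buchberger on G together with r (pairs among the g_i already reduce to 0 since G is a Gröbner basis):
g_1 = u^2 + v^2 + vw - v - w, LT = u^2.
g_2 = uv^2 - uv + u - v^2w + v^2 - vw^2 - vw - v + w^2 - w, LT = uv^2.
g_3 = uw - u + v^2 - v + 1, LT = uw.
g_4 = v^4 + v^3 + v^2w^2 + v^2w + v^2 + vw^3 - w^3 - w^2 - w + 1, LT = v^4.
r = -w - 1, LT = w.

S(g_3,r): lcm = uw. S = u + v^2 - v + 1.
  reduce S modulo (g_1, g_2, g_3, g_4, r):
  remainder u + v^2 - v + 1 ≠ 0; add m_6 = u + v^2 - v + 1 to the basis.

The other S-polynomials (S(g_1,g_2), S(g_1,g_3), S(g_1,g_4), S(g_1,r), S(g_2,g_3), S(g_2,g_4), S(g_2,r), S(g_3,g_4), S(g_4,r), S(g_1,m_6), S(g_2,m_6), S(g_3,m_6), S(g_4,m_6), S(r,m_6)) all reduce to 0 modulo the current basis, so we have a Gröbner basis.
Inter-reduce: drop elements whose leading term is divisible by another's, tail-reduce, and make monic.
Reduced Gröbner basis: {u + v^2 - v + 1, v^4 + v^3 + v^2 - v - 1, w + 1}.
The reduced Gröbner basis of I + (p) is {u + v^2 - v + 1, v^4 + v^3 + v^2 - v - 1, w + 1} ≠ {1}, a proper ideal, so the enlarged system stays consistent: p is independent of I, with normal form -w - 1.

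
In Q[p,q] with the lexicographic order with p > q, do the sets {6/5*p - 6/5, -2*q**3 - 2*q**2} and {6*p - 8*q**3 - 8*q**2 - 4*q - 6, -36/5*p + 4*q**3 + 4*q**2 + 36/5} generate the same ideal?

For a fixed monomial order, each ideal has a unique reduced Gröbner basis; comparing bases decides equality.
Buchberger on the first generating set:
f_1 = 6/5*p - 6/5, LT = p.
f_2 = -2*q**3 - 2*q**2, LT = q**3.

The S-polynomials (S(f_1,f_2)) all reduce to 0 modulo the current basis, so we have a Gröbner basis.
Inter-reduce: drop elements whose leading term is divisible by another's, tail-reduce, and make monic.
Reduced Gröbner basis: {p - 1, q**3 + q**2}.

Buchberger on the second generating set:
h_1 = 6*p - 8*q**3 - 8*q**2 - 4*q - 6, LT = p.
h_2 = -36/5*p + 4*q**3 + 4*q**2 + 36/5, LT = p.

S(h_1,h_2): lcm = p. S = -7/9*q**3 - 7/9*q**2 - 2/3*q.
  leading term q**3: no divisor's leading term divides it; move -7/9*q**3 to the remainder.
  leading term q**2: no divisor's leading term divides it; move -7/9*q**2 to the remainder.
  leading term q: no divisor's leading term divides it; move -2/3*q to the remainder.
  remainder -7/9*q**3 - 7/9*q**2 - 2/3*q ≠ 0; add k_3 = -7/9*q**3 - 7/9*q**2 - 2/3*q to the basis.

The other S-polynomials (S(h_1,k_3), S(h_2,k_3)) all reduce to 0 modulo the current basis, so we have a Gröbner basis.
Inter-reduce: drop elements whose leading term is divisible by another's, tail-reduce, and make monic.
Reduced Gröbner basis: {p + 10/21*q - 1, q**3 + q**2 + 6/7*q}.

Since the reduced bases disagree, the two ideals are not the same.

No, the ideals differ.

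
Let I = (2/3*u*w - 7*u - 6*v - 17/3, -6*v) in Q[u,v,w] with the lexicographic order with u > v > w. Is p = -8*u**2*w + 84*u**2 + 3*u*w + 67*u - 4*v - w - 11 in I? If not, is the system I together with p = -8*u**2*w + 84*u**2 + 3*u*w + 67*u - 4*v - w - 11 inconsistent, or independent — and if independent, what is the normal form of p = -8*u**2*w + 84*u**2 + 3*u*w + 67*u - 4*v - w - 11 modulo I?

-8*u**2*w + 84*u**2 + 3*u*w + 67*u - 4*v - w - 11 is independent of I; its normal form modulo I is 61/2*u - w + 29/2.

First compute the reduced Gröbner basis of I by Buchberger's algorithm.
f_1 = 2/3*u*w - 7*u - 6*v - 17/3, LT = u*w.
f_2 = -6*v, LT = v.

The S-polynomials (S(f_1,f_2)) all reduce to 0 modulo the current basis, so we have a Gröbner basis.
Inter-reduce: drop elements whose leading term is divisible by another's, tail-reduce, and make monic.
Reduced Gröbner basis: {u*w - 21/2*u - 17/2, v}.
Label its elements g_1 = u*w - 21/2*u - 17/2, g_2 = v.

Reduce p = -8*u**2*w + 84*u**2 + 3*u*w + 67*u - 4*v - w - 11 modulo G:
  leading term u**2*w: subtract (-8*u)·g_1 from -8*u**2*w + 84*u**2 + 3*u*w + 67*u - 4*v - w - 11 → 3*u*w - u - 4*v - w - 11
  leading term u*w: subtract (3)·g_1 from 3*u*w - u - 4*v - w - 11 → 61/2*u - 4*v - w + 29/2
  leading term u: no divisor's leading term divides it; move 61/2*u to the remainder.
  leading term v: subtract (-4)·g_2 from -4*v - w + 29/2 → -w + 29/2
  leading term w: no divisor's leading term divides it; move -w to the remainder.
  leading term 1: no divisor's leading term divides it; move 29/2 to the remainder.
  normal form = 61/2*u - w + 29/2.
The normal form is nonzero, so p ∉ I. Since p minus its normal form lies in I, I + (p) = I + (r) where r = 61/2*u - w + 29/2; decide whether this ideal is the whole ring.
Run Buchberger on G together with r (pairs among the g_i already reduce to 0 since G is a Gröbner basis):
g_1 = u*w - 21/2*u - 17/2, LT = u*w.
g_2 = v, LT = v.
r = 61/2*u - w + 29/2, LT = u.

S(g_1,r): lcm = u*w. S = -21/2*u + 2/61*w**2 - 29/61*w - 17/2.
  reduce S modulo (g_1, g_2, r):
  remainder 2/61*w**2 - 50/61*w - 214/61 ≠ 0; add m_4 = 2/61*w**2 - 50/61*w - 214/61 to the basis.

The other S-polynomials (S(g_1,g_2), S(g_2,r), S(g_1,m_4), S(g_2,m_4), S(r,m_4)) all reduce to 0 modulo the current basis, so we have a Gröbner basis.
Inter-reduce: drop elements whose leading term is divisible by another's, tail-reduce, and make monic.
Reduced Gröbner basis: {u - 2/61*w + 29/61, v, w**2 - 25*w - 107}.
The reduced Gröbner basis of I + (p) is {u - 2/61*w + 29/61, v, w**2 - 25*w - 107} ≠ {1}, a proper ideal, so the enlarged system stays consistent: p is independent of I, with normal form 61/2*u - w + 29/2.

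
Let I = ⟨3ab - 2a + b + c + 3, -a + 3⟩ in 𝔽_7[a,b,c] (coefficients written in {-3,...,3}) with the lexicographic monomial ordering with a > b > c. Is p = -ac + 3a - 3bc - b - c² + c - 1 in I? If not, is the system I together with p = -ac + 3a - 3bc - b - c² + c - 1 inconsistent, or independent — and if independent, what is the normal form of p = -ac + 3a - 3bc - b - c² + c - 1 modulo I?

First compute the reduced Gröbner basis of I by Buchberger's algorithm.
f_1 = 3ab - 2a + b + c + 3, LT = ab.
f_2 = -a + 3, LT = a.

S(f_1,f_2): lcm = ab. S = -3a + b - 2c + 1.
  leading term a: subtract (3)·f_2 from -3a + b - 2c + 1 → b - 2c - 1
  leading term b: no divisor's leading term divides it; move b to the remainder.
  leading term c: no divisor's leading term divides it; move -2c to the remainder.
  leading term 1: no divisor's leading term divides it; move -1 to the remainder.
  remainder b - 2c - 1 ≠ 0; add h_3 = b - 2c - 1 to the basis.

S(f_1,h_3): lcm = ab. S = 2ac - 2a - 2b - 2c + 1.
  leading term ac: subtract (-2c)·f_2 from 2ac - 2a - 2b - 2c + 1 → -2a - 2b - 3c + 1
  leading term a: subtract (2)·f_2 from -2a - 2b - 3c + 1 → -2b - 3c + 2
  leading term b: subtract (-2)·h_3 from -2b - 3c + 2 → 0
  remainder 0.

S(f_2,h_3): leading monomials are coprime, so the S-polynomial reduces to 0 (Buchberger's first criterion).
Every S-polynomial of the final basis reduces to 0, so we have a Gröbner basis.
Inter-reduce: drop elements whose leading term is divisible by another's, tail-reduce, and make monic.
Reduced Gröbner basis: {a - 3, b - 2c - 1}.
Label its elements g_1 = a - 3, g_2 = b - 2c - 1.

Reduce p = -ac + 3a - 3bc - b - c² + c - 1 modulo G:
  leading term ac: subtract (-c)·g_1 from -ac + 3a - 3bc - b - c² + c - 1 → 3a - 3bc - b - c² - 2c - 1
  leading term a: subtract (3)·g_1 from 3a - 3bc - b - c² - 2c - 1 → -3bc - b - c² - 2c + 1
  leading term bc: subtract (-3c)·g_2 from -3bc - b - c² - 2c + 1 → -b + 2c + 1
  leading term b: subtract (-1)·g_2 from -b + 2c + 1 → 0
  normal form = 0.
Since the normal form is 0, p ∈ I.

-ac + 3a - 3bc - b - c² + c - 1 lies in I (it reduces to 0).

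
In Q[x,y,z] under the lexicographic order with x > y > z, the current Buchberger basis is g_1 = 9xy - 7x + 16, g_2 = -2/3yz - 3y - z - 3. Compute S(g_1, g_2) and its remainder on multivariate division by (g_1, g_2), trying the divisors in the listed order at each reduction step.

lcm(LM(g_1), LM(g_2)) = xyz.
S = (lcm/LT(g_1))·g_1 − (lcm/LT(g_2))·g_2 = -9/2xy - 41/18xz - 9/2x + 16/9z.
Reduce S modulo (g_1, g_2) in that order:
  leading term xy: subtract (-1/2)·g_1 from -9/2xy - 41/18xz - 9/2x + 16/9z → -41/18xz - 8x + 16/9z + 8
  leading term xz: no divisor's leading term divides it; move -41/18xz to the remainder.
  leading term x: no divisor's leading term divides it; move -8x to the remainder.
  leading term z: no divisor's leading term divides it; move 16/9z to the remainder.
  leading term 1: no divisor's leading term divides it; move 8 to the remainder.
The remainder -41/18xz - 8x + 16/9z + 8 is nonzero, so it would be added as the next basis element.

S(g_1, g_2) = -9/2xy - 41/18xz - 9/2x + 16/9z; remainder on division = -41/18xz - 8x + 16/9z + 8.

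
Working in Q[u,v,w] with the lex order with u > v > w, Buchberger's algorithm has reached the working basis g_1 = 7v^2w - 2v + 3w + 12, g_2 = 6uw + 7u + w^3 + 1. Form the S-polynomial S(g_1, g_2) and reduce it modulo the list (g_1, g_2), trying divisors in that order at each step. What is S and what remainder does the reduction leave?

S(g_1, g_2) = -7/6uv^2 - 2/7uv + 3/7uw + 12/7u - 1/6v^2w^3 - 1/6v^2; remainder on division = -7/6uv^2 - 2/7uv + 17/14u - 1/6v^2 - 1/21vw^2 + 2/7w^2 - 1/14.

lcm(LM(g_1), LM(g_2)) = uv^2w.
S = (lcm/LT(g_1))·g_1 − (lcm/LT(g_2))·g_2 = -7/6uv^2 - 2/7uv + 3/7uw + 12/7u - 1/6v^2w^3 - 1/6v^2.
Reduce S modulo (g_1, g_2) in that order:
  leading term uv^2: no divisor's leading term divides it; move -7/6uv^2 to the remainder.
  leading term uv: no divisor's leading term divides it; move -2/7uv to the remainder.
  leading term uw: subtract (1/14)·g_2 from 3/7uw + 12/7u - 1/6v^2w^3 - 1/6v^2 → 17/14u - 1/6v^2w^3 - 1/6v^2 - 1/14w^3 - 1/14
  leading term u: no divisor's leading term divides it; move 17/14u to the remainder.
  leading term v^2w^3: subtract (-1/42w^2)·g_1 from -1/6v^2w^3 - 1/6v^2 - 1/14w^3 - 1/14 → -1/6v^2 - 1/21vw^2 + 2/7w^2 - 1/14
  leading term v^2: no divisor's leading term divides it; move -1/6v^2 to the remainder.
  leading term vw^2: no divisor's leading term divides it; move -1/21vw^2 to the remainder.
  leading term w^2: no divisor's leading term divides it; move 2/7w^2 to the remainder.
  leading term 1: no divisor's leading term divides it; move -1/14 to the remainder.
The remainder -7/6uv^2 - 2/7uv + 17/14u - 1/6v^2 - 1/21vw^2 + 2/7w^2 - 1/14 is nonzero, so it would be added as the next basis element.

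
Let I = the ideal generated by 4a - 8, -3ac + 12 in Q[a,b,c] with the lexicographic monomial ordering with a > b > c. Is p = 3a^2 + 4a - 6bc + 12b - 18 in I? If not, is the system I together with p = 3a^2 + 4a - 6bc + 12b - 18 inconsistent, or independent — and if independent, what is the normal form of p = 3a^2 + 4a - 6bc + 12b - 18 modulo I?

Adjoining 3a^2 + 4a - 6bc + 12b - 18 makes the ideal the whole ring: the system is inconsistent.

First compute the reduced Gröbner basis of I by Buchberger's algorithm.
f_1 = 4a - 8, LT = a.
f_2 = -3ac + 12, LT = ac.

S(f_1,f_2): lcm = ac. S = -2c + 4.
  reduce S modulo (f_1, f_2):
  remainder -2c + 4 ≠ 0; add h_3 = -2c + 4 to the basis.

The other S-polynomials (S(f_1,h_3), S(f_2,h_3)) all reduce to 0 modulo the current basis, so we have a Gröbner basis.
Inter-reduce: drop elements whose leading term is divisible by another's, tail-reduce, and make monic.
Reduced Gröbner basis: {a - 2, c - 2}.
Label its elements g_1 = a - 2, g_2 = c - 2.

Reduce p = 3a^2 + 4a - 6bc + 12b - 18 modulo G:
  leading term a^2: subtract (3a)·g_1 from 3a^2 + 4a - 6bc + 12b - 18 → 10a - 6bc + 12b - 18
  leading term a: subtract (10)·g_1 from 10a - 6bc + 12b - 18 → -6bc + 12b + 2
  leading term bc: subtract (-6b)·g_2 from -6bc + 12b + 2 → 2
  leading term 1: no divisor's leading term divides it; move 2 to the remainder.
  normal form = 2.
The normal form is nonzero, so p ∉ I. Since p minus its normal form lies in I, I + (p) = I + (r) where r = 2; decide whether this ideal is the whole ring.
Here r = 2 is a nonzero constant, hence a unit: 1 ∈ I + (p), the Gröbner basis of I + (p) is {1}, and the enlarged system has no common solution — adjoining p is inconsistent.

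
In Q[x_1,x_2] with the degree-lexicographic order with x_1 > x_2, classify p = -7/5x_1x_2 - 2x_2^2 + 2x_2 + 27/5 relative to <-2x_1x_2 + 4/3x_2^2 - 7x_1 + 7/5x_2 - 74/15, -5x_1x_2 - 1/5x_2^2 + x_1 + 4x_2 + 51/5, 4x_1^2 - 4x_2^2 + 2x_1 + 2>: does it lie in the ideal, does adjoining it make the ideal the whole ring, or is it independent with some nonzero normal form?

-7/5x_1x_2 - 2x_2^2 + 2x_2 + 27/5 lies in I (it reduces to 0).

First compute the reduced Gröbner basis of I by Buchberger's algorithm.
f_1 = -2x_1x_2 + 4/3x_2^2 - 7x_1 + 7/5x_2 - 74/15, LT = x_1x_2.
f_2 = -5x_1x_2 - 1/5x_2^2 + x_1 + 4x_2 + 51/5, LT = x_1x_2.
f_3 = 4x_1^2 - 4x_2^2 + 2x_1 + 2, LT = x_1^2.

S(f_1,f_2): lcm = x_1x_2. S = -53/75x_2^2 + 37/10x_1 + 1/10x_2 + 338/75.
  reduce S modulo (f_1, f_2, f_3):
  remainder -53/75x_2^2 + 37/10x_1 + 1/10x_2 + 338/75 ≠ 0; add h_4 = -53/75x_2^2 + 37/10x_1 + 1/10x_2 + 338/75 to the basis.

S(f_1,f_3): lcm = x_1^2x_2. S = -2/3x_1x_2^2 + x_2^3 + 7/2x_1^2 - 6/5x_1x_2 + 37/15x_1 - 1/2x_2.
  reduce S modulo (f_1, f_2, f_3, h_4):
  remainder 47675/2809x_1 + 2342319/280900x_2 + 7109819/280900 ≠ 0; add h_5 = 47675/2809x_1 + 2342319/280900x_2 + 7109819/280900 to the basis.

S(f_2,f_3): lcm = x_1^2x_2. S = 1/25x_1x_2^2 + x_2^3 - 1/5x_1^2 - 13/10x_1x_2 - 51/25x_1 - 1/2x_2.
  reduce S modulo (f_1, f_2, f_3, h_4, h_5):
  remainder 4820507079/476750000x_2 + 4820507079/476750000 ≠ 0; add h_6 = 4820507079/476750000x_2 + 4820507079/476750000 to the basis.

The other S-polynomials (S(f_1,h_4), S(f_2,h_4), S(f_3,h_4), S(f_1,h_5), S(f_2,h_5), S(f_3,h_5), S(h_4,h_5), S(f_1,h_6), S(f_2,h_6), S(f_3,h_6), S(h_4,h_6), S(h_5,h_6)) all reduce to 0 modulo the current basis, so we have a Gröbner basis.
Inter-reduce: drop elements whose leading term is divisible by another's, tail-reduce, and make monic.
Reduced Gröbner basis: {x_1 + 1, x_2 + 1}.
Label its elements g_1 = x_1 + 1, g_2 = x_2 + 1.

Reduce p = -7/5x_1x_2 - 2x_2^2 + 2x_2 + 27/5 modulo G:
  leading term x_1x_2: subtract (-7/5x_2)·g_1 from -7/5x_1x_2 - 2x_2^2 + 2x_2 + 27/5 → -2x_2^2 + 17/5x_2 + 27/5
  leading term x_2^2: subtract (-2x_2)·g_2 from -2x_2^2 + 17/5x_2 + 27/5 → 27/5x_2 + 27/5
  leading term x_2: subtract (27/5)·g_2 from 27/5x_2 + 27/5 → 0
  normal form = 0.
Since the normal form is 0, p ∈ I.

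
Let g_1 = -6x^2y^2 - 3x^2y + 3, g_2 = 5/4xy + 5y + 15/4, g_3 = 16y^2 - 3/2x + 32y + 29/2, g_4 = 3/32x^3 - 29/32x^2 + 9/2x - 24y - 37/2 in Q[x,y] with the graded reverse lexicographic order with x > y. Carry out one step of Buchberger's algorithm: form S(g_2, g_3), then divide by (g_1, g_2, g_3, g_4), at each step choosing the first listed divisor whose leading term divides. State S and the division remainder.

lcm(LM(g_2), LM(g_3)) = xy^2.
S = (lcm/LT(g_2))·g_2 − (lcm/LT(g_3))·g_3 = 3/32x^2 - 2xy + 4y^2 - 29/32x + 3y.
Reduce S modulo (g_1, g_2, g_3, g_4) in that order:
  leading term x^2: no divisor's leading term divides it; move 3/32x^2 to the remainder.
  leading term xy: subtract (-8/5)·g_2 from -2xy + 4y^2 - 29/32x + 3y → 4y^2 - 29/32x + 11y + 6
  leading term y^2: subtract (1/4)·g_3 from 4y^2 - 29/32x + 11y + 6 → -17/32x + 3y + 19/8
  leading term x: no divisor's leading term divides it; move -17/32x to the remainder.
  leading term y: no divisor's leading term divides it; move 3y to the remainder.
  leading term 1: no divisor's leading term divides it; move 19/8 to the remainder.
The remainder 3/32x^2 - 17/32x + 3y + 19/8 is nonzero, so it would be added as the next basis element.
This is the inner loop of Buchberger's algorithm — each nonzero remainder becomes a new basis element.

S(g_2, g_3) = 3/32x^2 - 2xy + 4y^2 - 29/32x + 3y; remainder on division = 3/32x^2 - 17/32x + 3y + 19/8.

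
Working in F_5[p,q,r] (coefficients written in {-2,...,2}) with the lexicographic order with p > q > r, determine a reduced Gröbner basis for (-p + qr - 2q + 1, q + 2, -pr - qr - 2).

f_1 = -p + qr - 2q + 1, LT = p.
f_2 = q + 2, LT = q.
f_3 = -pr - qr - 2, LT = pr.

S(f_1,f_3): lcm = pr. S = -qr^2 + qr - r - 2.
  leading term qr^2: subtract (-r^2)·f_2 from -qr^2 + qr - r - 2 → qr + 2r^2 - r - 2
  leading term qr: subtract (r)·f_2 from qr + 2r^2 - r - 2 → 2r^2 + 2r - 2
  leading term r^2: no divisor's leading term divides it; move 2r^2 to the remainder.
  leading term r: no divisor's leading term divides it; move 2r to the remainder.
  leading term 1: no divisor's leading term divides it; move -2 to the remainder.
  remainder 2r^2 + 2r - 2 ≠ 0; add g_4 = 2r^2 + 2r - 2 to the basis.

The other S-polynomials (S(f_1,f_2), S(f_2,f_3), S(f_1,g_4), S(f_2,g_4), S(f_3,g_4)) all reduce to 0 modulo the current basis, so we have a Gröbner basis.
Inter-reduce: drop elements whose leading term is divisible by another's, tail-reduce, and make monic.

G = {p + 2r, q + 2, r^2 + r - 1}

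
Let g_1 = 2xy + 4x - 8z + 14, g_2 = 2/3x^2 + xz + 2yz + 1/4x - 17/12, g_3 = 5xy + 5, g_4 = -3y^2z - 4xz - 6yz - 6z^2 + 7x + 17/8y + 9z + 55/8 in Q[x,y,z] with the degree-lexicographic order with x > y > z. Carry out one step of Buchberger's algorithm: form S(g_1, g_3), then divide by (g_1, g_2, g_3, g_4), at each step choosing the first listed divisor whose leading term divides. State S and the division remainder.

S(g_1, g_3) = 2x - 4z + 6; remainder on division = 2x - 4z + 6.

lcm(LM(g_1), LM(g_3)) = xy.
S = (lcm/LT(g_1))·g_1 − (lcm/LT(g_3))·g_3 = 2x - 4z + 6.
Reduce S modulo (g_1, g_2, g_3, g_4) in that order:
  leading term x: no divisor's leading term divides it; move 2x to the remainder.
  leading term z: no divisor's leading term divides it; move -4z to the remainder.
  leading term 1: no divisor's leading term divides it; move 6 to the remainder.
The remainder 2x - 4z + 6 is nonzero, so it would be added as the next basis element.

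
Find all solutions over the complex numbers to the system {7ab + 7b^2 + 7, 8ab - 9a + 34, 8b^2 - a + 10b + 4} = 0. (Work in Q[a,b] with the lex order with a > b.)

{(2, -1)}

Compute a lex Gröbner basis by Buchberger's algorithm.
f_1 = 7ab + 7b^2 + 7, LT = ab.
f_2 = 8ab - 9a + 34, LT = ab.
f_3 = -a + 8b^2 + 10b + 4, LT = a.

S(f_1,f_2): lcm = ab. S = 9/8a + b^2 - 13/4.
  leading term a: subtract (-9/8)·f_3 from 9/8a + b^2 - 13/4 → 10b^2 + 45/4b + 5/4
  leading term b^2: no divisor's leading term divides it; move 10b^2 to the remainder.
  leading term b: no divisor's leading term divides it; move 45/4b to the remainder.
  leading term 1: no divisor's leading term divides it; move 5/4 to the remainder.
  remainder 10b^2 + 45/4b + 5/4 ≠ 0; add h_4 = 10b^2 + 45/4b + 5/4 to the basis.

S(f_1,f_3): lcm = ab. S = 8b^3 + 11b^2 + 4b + 1.
  leading term b^3: subtract (4/5b)·h_4 from 8b^3 + 11b^2 + 4b + 1 → 2b^2 + 3b + 1
  leading term b^2: subtract (1/5)·h_4 from 2b^2 + 3b + 1 → 3/4b + 3/4
  leading term b: no divisor's leading term divides it; move 3/4b to the remainder.
  leading term 1: no divisor's leading term divides it; move 3/4 to the remainder.
  remainder 3/4b + 3/4 ≠ 0; add h_5 = 3/4b + 3/4 to the basis.

S(f_2,f_3): lcm = ab. S = -9/8a + 8b^3 + 10b^2 + 4b + 17/4.
  leading term a: subtract (9/8)·f_3 from -9/8a + 8b^3 + 10b^2 + 4b + 17/4 → 8b^3 + b^2 - 29/4b - 1/4
  leading term b^3: subtract (4/5b)·h_4 from 8b^3 + b^2 - 29/4b - 1/4 → -8b^2 - 33/4b - 1/4
  leading term b^2: subtract (-4/5)·h_4 from -8b^2 - 33/4b - 1/4 → 3/4b + 3/4
  leading term b: subtract (1)·h_5 from 3/4b + 3/4 → 0
  remainder 0.

S(f_1,h_4): lcm = ab^2. S = -9/8ab - 1/8a + b^3 + b.
  leading term ab: subtract (-9/56)·f_1 from -9/8ab - 1/8a + b^3 + b → -1/8a + b^3 + 9/8b^2 + b + 9/8
  leading term a: subtract (1/8)·f_3 from -1/8a + b^3 + 9/8b^2 + b + 9/8 → b^3 + 1/8b^2 - 1/4b + 5/8
  leading term b^3: subtract (1/10b)·h_4 from b^3 + 1/8b^2 - 1/4b + 5/8 → -b^2 - 3/8b + 5/8
  leading term b^2: subtract (-1/10)·h_4 from -b^2 - 3/8b + 5/8 → 3/4b + 3/4
  leading term b: subtract (1)·h_5 from 3/4b + 3/4 → 0
  remainder 0.

S(f_2,h_4): lcm = ab^2. S = -9/4ab - 1/8a + 17/4b.
  leading term ab: subtract (-9/28)·f_1 from -9/4ab - 1/8a + 17/4b → -1/8a + 9/4b^2 + 17/4b + 9/4
  leading term a: subtract (1/8)·f_3 from -1/8a + 9/4b^2 + 17/4b + 9/4 → 5/4b^2 + 3b + 7/4
  leading term b^2: subtract (1/8)·h_4 from 5/4b^2 + 3b + 7/4 → 51/32b + 51/32
  leading term b: subtract (17/8)·h_5 from 51/32b + 51/32 → 0
  remainder 0.

S(f_3,h_4): leading monomials are coprime, so the S-polynomial reduces to 0 (Buchberger's first criterion).
S(f_1,h_5): lcm = ab. S = -a + b^2 + 1.
  leading term a: subtract (1)·f_3 from -a + b^2 + 1 → -7b^2 - 10b - 3
  leading term b^2: subtract (-7/10)·h_4 from -7b^2 - 10b - 3 → -17/8b - 17/8
  leading term b: subtract (-17/6)·h_5 from -17/8b - 17/8 → 0
  remainder 0.

S(f_2,h_5): lcm = ab. S = -17/8a + 17/4.
  leading term a: subtract (17/8)·f_3 from -17/8a + 17/4 → -17b^2 - 85/4b - 17/4
  leading term b^2: subtract (-17/10)·h_4 from -17b^2 - 85/4b - 17/4 → -17/8b - 17/8
  leading term b: subtract (-17/6)·h_5 from -17/8b - 17/8 → 0
  remainder 0.

S(f_3,h_5): leading monomials are coprime, so the S-polynomial reduces to 0 (Buchberger's first criterion).
S(h_4,h_5): lcm = b^2. S = 1/8b + 1/8.
  leading term b: subtract (1/6)·h_5 from 1/8b + 1/8 → 0
  remainder 0.

Every S-polynomial of the final basis reduces to 0, so we have a Gröbner basis.
Inter-reduce: drop elements whose leading term is divisible by another's, tail-reduce, and make monic.
Reduced Gröbner basis: {a - 2, b + 1}.

Since the basis is lex-ordered, b + 1 is univariate in b. Its roots are {-1}. Back-substituting each root into the other basis elements fixes the other coordinates.
  b = -1: the earlier basis element becomes a - 2 = 0, giving a = 2 — point (2, -1).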